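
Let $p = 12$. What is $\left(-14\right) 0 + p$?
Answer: $12$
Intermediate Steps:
$\left(-14\right) 0 + p = \left(-14\right) 0 + 12 = 0 + 12 = 12$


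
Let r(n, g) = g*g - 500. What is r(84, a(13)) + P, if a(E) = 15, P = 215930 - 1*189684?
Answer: 25971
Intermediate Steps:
P = 26246 (P = 215930 - 189684 = 26246)
r(n, g) = -500 + g**2 (r(n, g) = g**2 - 500 = -500 + g**2)
r(84, a(13)) + P = (-500 + 15**2) + 26246 = (-500 + 225) + 26246 = -275 + 26246 = 25971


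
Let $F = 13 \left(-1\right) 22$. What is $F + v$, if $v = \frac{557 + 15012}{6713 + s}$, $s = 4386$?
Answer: $- \frac{3158745}{11099} \approx -284.6$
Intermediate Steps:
$v = \frac{15569}{11099}$ ($v = \frac{557 + 15012}{6713 + 4386} = \frac{15569}{11099} \approx 1.4027$)
$F = -286$ ($F = \left(-13\right) 22 = -286$)
$F + v = -286 + \frac{15569}{11099} = - \frac{3158745}{11099}$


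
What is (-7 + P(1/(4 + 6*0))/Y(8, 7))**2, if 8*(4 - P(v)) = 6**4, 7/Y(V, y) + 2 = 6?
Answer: 463761/49 ≈ 9464.5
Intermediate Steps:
Y(V, y) = 7/4 (Y(V, y) = 7/(-2 + 6) = 7/4)
P(v) = -158 (P(v) = 4 - 1/8*6**4 = 4 - 1/8*1296 = 4 - 162 = -158)
(-7 + P(1/(4 + 6*0))/Y(8, 7))**2 = (-7 - 158/7/4)**2 = (-7 - 158*4/7)**2 = (-7 - 632/7)**2 = (-681/7)**2 = 463761/49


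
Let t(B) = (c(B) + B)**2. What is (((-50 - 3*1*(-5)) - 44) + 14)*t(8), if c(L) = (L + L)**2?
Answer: -4530240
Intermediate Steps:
c(L) = 4*L**2 (c(L) = (2*L)**2 = 4*L**2)
t(B) = (B + 4*B**2)**2 (t(B) = (4*B**2 + B)**2 = (B + 4*B**2)**2)
(((-50 - 3*1*(-5)) - 44) + 14)*t(8) = (((-50 - 3*1*(-5)) - 44) + 14)*(8**2*(1 + 4*8)**2) = (((-50 - 3*(-5)) - 44) + 14)*(64*(1 + 32)**2) = (((-50 + 15) - 44) + 14)*(64*33**2) = ((-35 - 44) + 14)*(64*1089) = (-79 + 14)*69696 = -65*69696 = -4530240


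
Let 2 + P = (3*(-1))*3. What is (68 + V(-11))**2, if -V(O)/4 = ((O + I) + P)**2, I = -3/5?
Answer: 2437989376/625 ≈ 3.9008e+6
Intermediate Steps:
I = -3/5 (I = -3*1/5 = -3/5 ≈ -0.60000)
P = -11 (P = -2 + (3*(-1))*3 = -2 - 3*3 = -2 - 9 = -11)
V(O) = -4*(-58/5 + O)**2 (V(O) = -4*((O - 3/5) - 11)**2 = -4*((-3/5 + O) - 11)**2 = -4*(-58/5 + O)**2)
(68 + V(-11))**2 = (68 - 4*(-58 + 5*(-11))**2/25)**2 = (68 - 4*(-58 - 55)**2/25)**2 = (68 - 4/25*(-113)**2)**2 = (68 - 4/25*12769)**2 = (68 - 51076/25)**2 = (-49376/25)**2 = 2437989376/625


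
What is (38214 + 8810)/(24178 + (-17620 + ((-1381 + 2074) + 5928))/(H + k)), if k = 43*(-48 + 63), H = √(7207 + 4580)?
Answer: 459263282151216/235964771696413 - 517216976*√11787/235964771696413 ≈ 1.9461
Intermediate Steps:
H = √11787 ≈ 108.57
k = 645 (k = 43*15 = 645)
(38214 + 8810)/(24178 + (-17620 + ((-1381 + 2074) + 5928))/(H + k)) = (38214 + 8810)/(24178 + (-17620 + ((-1381 + 2074) + 5928))/(√11787 + 645)) = 47024/(24178 + (-17620 + (693 + 5928))/(645 + √11787)) = 47024/(24178 + (-17620 + 6621)/(645 + √11787)) = 47024/(24178 - 10999/(645 + √11787))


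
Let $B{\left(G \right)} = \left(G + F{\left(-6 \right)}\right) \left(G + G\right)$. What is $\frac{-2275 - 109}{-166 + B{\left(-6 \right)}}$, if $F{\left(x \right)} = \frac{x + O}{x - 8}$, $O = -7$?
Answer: $\frac{1043}{46} \approx 22.674$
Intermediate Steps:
$F{\left(x \right)} = \frac{-7 + x}{-8 + x}$ ($F{\left(x \right)} = \frac{x - 7}{x - 8} = \frac{-7 + x}{-8 + x}$)
$B{\left(G \right)} = 2 G \left(\frac{13}{14} + G\right)$ ($B{\left(G \right)} = \left(G + \frac{-7 - 6}{-8 - 6}\right) \left(G + G\right) = \left(G + \frac{1}{-14} \left(-13\right)\right) 2 G = \left(G - - \frac{13}{14}\right) 2 G = \left(G + \frac{13}{14}\right) 2 G = \left(\frac{13}{14} + G\right) 2 G = 2 G \left(\frac{13}{14} + G\right)$)
$\frac{-2275 - 109}{-166 + B{\left(-6 \right)}} = \frac{-2275 - 109}{-166 + \frac{1}{7} \left(-6\right) \left(13 + 14 \left(-6\right)\right)} = - \frac{2384}{-166 + \frac{1}{7} \left(-6\right) \left(13 - 84\right)} = - \frac{2384}{-166 + \frac{1}{7} \left(-6\right) \left(-71\right)} = - \frac{2384}{-166 + \frac{426}{7}} = - \frac{2384}{- \frac{736}{7}} = \left(-2384\right) \left(- \frac{7}{736}\right) = \frac{1043}{46}$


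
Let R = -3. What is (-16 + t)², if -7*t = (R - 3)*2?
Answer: 10000/49 ≈ 204.08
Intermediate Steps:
t = 12/7 (t = -(-3 - 3)*2/7 = -(-6)*2/7 = -⅐*(-12) = 12/7 ≈ 1.7143)
(-16 + t)² = (-16 + 12/7)² = (-100/7)² = 10000/49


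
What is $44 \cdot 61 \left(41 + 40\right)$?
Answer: $217404$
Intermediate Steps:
$44 \cdot 61 \left(41 + 40\right) = 2684 \cdot 81 = 217404$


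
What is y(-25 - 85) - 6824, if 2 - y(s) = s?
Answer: -6712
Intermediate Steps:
y(s) = 2 - s
y(-25 - 85) - 6824 = (2 - (-25 - 85)) - 6824 = (2 - 1*(-110)) - 6824 = (2 + 110) - 6824 = 112 - 6824 = -6712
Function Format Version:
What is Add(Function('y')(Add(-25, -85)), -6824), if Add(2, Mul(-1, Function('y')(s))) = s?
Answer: -6712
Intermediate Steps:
Function('y')(s) = Add(2, Mul(-1, s))
Add(Function('y')(Add(-25, -85)), -6824) = Add(Add(2, Mul(-1, Add(-25, -85))), -6824) = Add(Add(2, Mul(-1, -110)), -6824) = Add(Add(2, 110), -6824) = Add(112, -6824) = -6712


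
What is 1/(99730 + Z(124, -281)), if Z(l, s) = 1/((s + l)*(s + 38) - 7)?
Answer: 38144/3804101121 ≈ 1.0027e-5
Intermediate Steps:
Z(l, s) = 1/(-7 + (38 + s)*(l + s)) (Z(l, s) = 1/((l + s)*(38 + s) - 7) = 1/((38 + s)*(l + s) - 7) = 1/(-7 + (38 + s)*(l + s)))
1/(99730 + Z(124, -281)) = 1/(99730 + 1/(-7 + (-281)² + 38*124 + 38*(-281) + 124*(-281))) = 1/(99730 + 1/(-7 + 78961 + 4712 - 10678 - 34844)) = 1/(99730 + 1/38144) = 1/(3804101121/38144) = 38144/3804101121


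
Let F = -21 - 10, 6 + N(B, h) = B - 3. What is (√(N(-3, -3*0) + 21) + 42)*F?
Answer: -1395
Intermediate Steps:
N(B, h) = -9 + B (N(B, h) = -6 + (B - 3) = -6 + (-3 + B) = -9 + B)
F = -31
(√(N(-3, -3*0) + 21) + 42)*F = (√((-9 - 3) + 21) + 42)*(-31) = (√(-12 + 21) + 42)*(-31) = (√9 + 42)*(-31) = (3 + 42)*(-31) = 45*(-31) = -1395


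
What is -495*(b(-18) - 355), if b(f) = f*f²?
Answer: 3062565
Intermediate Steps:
b(f) = f³
-495*(b(-18) - 355) = -495*((-18)³ - 355) = -495*(-5832 - 355) = -495*(-6187) = 3062565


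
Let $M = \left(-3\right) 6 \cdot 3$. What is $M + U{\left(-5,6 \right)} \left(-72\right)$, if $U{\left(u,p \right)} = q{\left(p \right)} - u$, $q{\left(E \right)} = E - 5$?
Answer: $-486$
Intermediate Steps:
$q{\left(E \right)} = -5 + E$
$U{\left(u,p \right)} = -5 + p - u$ ($U{\left(u,p \right)} = \left(-5 + p\right) - u = -5 + p - u$)
$M = -54$ ($M = \left(-18\right) 3 = -54$)
$M + U{\left(-5,6 \right)} \left(-72\right) = -54 + \left(-5 + 6 - -5\right) \left(-72\right) = -54 + \left(-5 + 6 + 5\right) \left(-72\right) = -54 + 6 \left(-72\right) = -54 - 432 = -486$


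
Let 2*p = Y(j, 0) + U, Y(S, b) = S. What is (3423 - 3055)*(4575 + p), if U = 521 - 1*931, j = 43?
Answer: 1616072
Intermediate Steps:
U = -410 (U = 521 - 931 = -410)
p = -367/2 (p = (43 - 410)/2 = (1/2)*(-367) = -367/2 ≈ -183.50)
(3423 - 3055)*(4575 + p) = (3423 - 3055)*(4575 - 367/2) = 368*(8783/2) = 1616072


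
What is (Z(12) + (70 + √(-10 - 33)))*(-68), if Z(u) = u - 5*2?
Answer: -4896 - 68*I*√43 ≈ -4896.0 - 445.91*I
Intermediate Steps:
Z(u) = -10 + u (Z(u) = u - 10 = -10 + u)
(Z(12) + (70 + √(-10 - 33)))*(-68) = ((-10 + 12) + (70 + √(-10 - 33)))*(-68) = (2 + (70 + √(-43)))*(-68) = (2 + (70 + I*√43))*(-68) = (72 + I*√43)*(-68) = -4896 - 68*I*√43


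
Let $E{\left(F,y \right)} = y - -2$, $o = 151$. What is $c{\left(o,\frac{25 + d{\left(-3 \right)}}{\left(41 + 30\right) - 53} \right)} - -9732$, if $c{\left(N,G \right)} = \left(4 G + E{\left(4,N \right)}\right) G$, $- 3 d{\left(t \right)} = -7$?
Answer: $\frac{7270723}{729} \approx 9973.6$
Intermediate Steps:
$d{\left(t \right)} = \frac{7}{3}$ ($d{\left(t \right)} = \left(- \frac{1}{3}\right) \left(-7\right) = \frac{7}{3}$)
$E{\left(F,y \right)} = 2 + y$ ($E{\left(F,y \right)} = y + 2 = 2 + y$)
$c{\left(N,G \right)} = G \left(2 + N + 4 G\right)$ ($c{\left(N,G \right)} = \left(4 G + \left(2 + N\right)\right) G = \left(2 + N + 4 G\right) G = G \left(2 + N + 4 G\right)$)
$c{\left(o,\frac{25 + d{\left(-3 \right)}}{\left(41 + 30\right) - 53} \right)} - -9732 = \frac{25 + \frac{7}{3}}{\left(41 + 30\right) - 53} \left(2 + 151 + 4 \frac{25 + \frac{7}{3}}{\left(41 + 30\right) - 53}\right) - -9732 = \frac{82}{3 \left(71 - 53\right)} \left(2 + 151 + 4 \frac{82}{3 \left(71 - 53\right)}\right) + 9732 = \frac{82}{3 \cdot 18} \left(2 + 151 + 4 \frac{82}{3 \cdot 18}\right) + 9732 = \frac{82}{3} \cdot \frac{1}{18} \left(2 + 151 + 4 \cdot \frac{82}{3} \cdot \frac{1}{18}\right) + 9732 = \frac{41 \left(2 + 151 + 4 \cdot \frac{41}{27}\right)}{27} + 9732 = \frac{41 \left(2 + 151 + \frac{164}{27}\right)}{27} + 9732 = \frac{41}{27} \cdot \frac{4295}{27} + 9732 = \frac{176095}{729} + 9732 = \frac{7270723}{729}$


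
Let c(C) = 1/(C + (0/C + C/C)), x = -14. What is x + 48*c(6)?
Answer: -50/7 ≈ -7.1429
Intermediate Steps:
c(C) = 1/(1 + C) (c(C) = 1/(C + (0 + 1)) = 1/(C + 1) = 1/(1 + C))
x + 48*c(6) = -14 + 48/(1 + 6) = -14 + 48/7 = -50/7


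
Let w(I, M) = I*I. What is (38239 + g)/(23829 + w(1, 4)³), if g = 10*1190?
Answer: 50139/23830 ≈ 2.1040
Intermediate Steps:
g = 11900
w(I, M) = I²
(38239 + g)/(23829 + w(1, 4)³) = (38239 + 11900)/(23829 + (1²)³) = 50139/(23829 + 1³) = 50139/(23829 + 1) = 50139/23830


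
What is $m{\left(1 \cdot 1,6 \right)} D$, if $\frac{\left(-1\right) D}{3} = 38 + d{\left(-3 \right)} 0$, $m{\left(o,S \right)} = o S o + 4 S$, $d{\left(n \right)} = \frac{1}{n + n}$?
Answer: $-3420$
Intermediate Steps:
$d{\left(n \right)} = \frac{1}{2 n}$
$m{\left(o,S \right)} = 4 S + S o^{2}$ ($m{\left(o,S \right)} = S o o + 4 S = S o^{2} + 4 S = 4 S + S o^{2}$)
$D = -114$ ($D = - 3 \left(38 + \frac{1}{2 \left(-3\right)} 0\right) = - 3 \left(38 + \frac{1}{2} \left(- \frac{1}{3}\right) 0\right) = - 3 \left(38 - 0\right) = - 3 \left(38 + 0\right) = \left(-3\right) 38 = -114$)
$m{\left(1 \cdot 1,6 \right)} D = 6 \left(4 + \left(1 \cdot 1\right)^{2}\right) \left(-114\right) = 6 \left(4 + 1^{2}\right) \left(-114\right) = 6 \left(4 + 1\right) \left(-114\right) = 6 \cdot 5 \left(-114\right) = 30 \left(-114\right) = -3420$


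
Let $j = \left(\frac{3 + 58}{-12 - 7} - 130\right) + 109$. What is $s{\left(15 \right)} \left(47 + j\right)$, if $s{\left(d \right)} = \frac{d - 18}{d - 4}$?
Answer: $- \frac{1299}{209} \approx -6.2153$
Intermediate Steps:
$s{\left(d \right)} = \frac{-18 + d}{-4 + d}$
$j = - \frac{460}{19}$ ($j = \left(\frac{61}{-19} - 130\right) + 109 = \left(61 \left(- \frac{1}{19}\right) - 130\right) + 109 = \left(- \frac{61}{19} - 130\right) + 109 = - \frac{2531}{19} + 109 = - \frac{460}{19} \approx -24.211$)
$s{\left(15 \right)} \left(47 + j\right) = \frac{-18 + 15}{-4 + 15} \left(47 - \frac{460}{19}\right) = \frac{1}{11} \left(-3\right) \frac{433}{19} = \left(- \frac{3}{11}\right) \frac{433}{19} = - \frac{1299}{209}$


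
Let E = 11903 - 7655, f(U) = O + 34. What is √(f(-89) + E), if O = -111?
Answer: √4171 ≈ 64.583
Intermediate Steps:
f(U) = -77 (f(U) = -111 + 34 = -77)
E = 4248
√(f(-89) + E) = √(-77 + 4248) = √4171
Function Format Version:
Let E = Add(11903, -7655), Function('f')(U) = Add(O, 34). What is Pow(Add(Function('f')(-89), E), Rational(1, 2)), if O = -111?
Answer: Pow(4171, Rational(1, 2)) ≈ 64.583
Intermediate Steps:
Function('f')(U) = -77 (Function('f')(U) = Add(-111, 34) = -77)
E = 4248
Pow(Add(Function('f')(-89), E), Rational(1, 2)) = Pow(Add(-77, 4248), Rational(1, 2)) = Pow(4171, Rational(1, 2))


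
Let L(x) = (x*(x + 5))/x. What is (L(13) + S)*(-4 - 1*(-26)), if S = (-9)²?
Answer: 2178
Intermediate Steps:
L(x) = 5 + x (L(x) = (x*(5 + x))/x = 5 + x)
S = 81
(L(13) + S)*(-4 - 1*(-26)) = ((5 + 13) + 81)*(-4 - 1*(-26)) = (18 + 81)*(-4 + 26) = 99*22 = 2178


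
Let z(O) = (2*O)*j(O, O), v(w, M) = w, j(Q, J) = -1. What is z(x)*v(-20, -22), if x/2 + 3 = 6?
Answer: 240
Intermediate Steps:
x = 6 (x = -6 + 2*6 = -6 + 12 = 6)
z(O) = -2*O (z(O) = (2*O)*(-1) = -2*O)
z(x)*v(-20, -22) = -2*6*(-20) = -12*(-20) = 240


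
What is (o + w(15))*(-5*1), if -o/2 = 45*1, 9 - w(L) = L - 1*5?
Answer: 455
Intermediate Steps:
w(L) = 14 - L (w(L) = 9 - (L - 1*5) = 9 - (L - 5) = 9 - (-5 + L) = 9 + (5 - L) = 14 - L)
o = -90 ≈ -90.000
(o + w(15))*(-5*1) = (-90 + (14 - 1*15))*(-5*1) = (-90 + (14 - 15))*(-5) = (-90 - 1)*(-5) = -91*(-5) = 455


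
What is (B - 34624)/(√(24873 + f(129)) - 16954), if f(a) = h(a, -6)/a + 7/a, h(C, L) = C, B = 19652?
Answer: 32744752152/37076308211 + 14972*√413929137/37076308211 ≈ 0.89139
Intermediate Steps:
f(a) = 1 + 7/a (f(a) = a/a + 7/a = 1 + 7/a)
(B - 34624)/(√(24873 + f(129)) - 16954) = (19652 - 34624)/(√(24873 + (7 + 129)/129) - 16954) = -14972/(√(24873 + (1/129)*136) - 16954) = -14972/(√(24873 + 136/129) - 16954) = -14972/(√(3208753/129) - 16954) = -14972/(√413929137/129 - 16954) = -14972/(-16954 + √413929137/129)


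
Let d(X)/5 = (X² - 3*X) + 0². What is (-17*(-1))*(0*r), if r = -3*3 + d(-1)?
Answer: 0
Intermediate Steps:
d(X) = -15*X + 5*X² (d(X) = 5*((X² - 3*X) + 0²) = 5*((X² - 3*X) + 0) = 5*(X² - 3*X) = -15*X + 5*X²)
r = 11 (r = -3*3 + 5*(-1)*(-3 - 1) = -9 + 5*(-1)*(-4) = -9 + 20 = 11)
(-17*(-1))*(0*r) = (-17*(-1))*(0*11) = 17*0 = 0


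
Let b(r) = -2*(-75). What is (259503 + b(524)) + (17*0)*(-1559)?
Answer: 259653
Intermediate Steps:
b(r) = 150
(259503 + b(524)) + (17*0)*(-1559) = (259503 + 150) + (17*0)*(-1559) = 259653 + 0*(-1559) = 259653 + 0 = 259653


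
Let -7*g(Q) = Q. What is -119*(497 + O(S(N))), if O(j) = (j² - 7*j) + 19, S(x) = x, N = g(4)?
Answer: -433432/7 ≈ -61919.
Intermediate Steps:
g(Q) = -Q/7
N = -4/7 (N = -⅐*4 = -4/7 ≈ -0.57143)
O(j) = 19 + j² - 7*j
-119*(497 + O(S(N))) = -119*(497 + (19 + (-4/7)² - 7*(-4/7))) = -119*(497 + (19 + 16/49 + 4)) = -119*(497 + 1143/49) = -119*25496/49 = -433432/7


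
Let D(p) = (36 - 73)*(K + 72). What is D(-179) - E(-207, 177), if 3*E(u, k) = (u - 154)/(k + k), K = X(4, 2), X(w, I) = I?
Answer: -2907395/1062 ≈ -2737.7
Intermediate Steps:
K = 2
D(p) = -2738 (D(p) = (36 - 73)*(2 + 72) = -37*74 = -2738)
E(u, k) = (-154 + u)/(6*k) (E(u, k) = ((u - 154)/(k + k))/3 = ((-154 + u)/((2*k)))/3 = ((-154 + u)*(1/(2*k)))/3 = ((-154 + u)/(2*k))/3 = (-154 + u)/(6*k))
D(-179) - E(-207, 177) = -2738 - (-154 - 207)/(6*177) = -2738 - (-361)/(6*177) = -2738 - 1*(-361/1062) = -2738 + 361/1062 = -2907395/1062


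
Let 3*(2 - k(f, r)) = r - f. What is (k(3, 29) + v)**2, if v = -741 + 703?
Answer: 17956/9 ≈ 1995.1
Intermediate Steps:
k(f, r) = 2 - r/3 + f/3 (k(f, r) = 2 - (r - f)/3 = 2 + (-r/3 + f/3) = 2 - r/3 + f/3)
v = -38
(k(3, 29) + v)**2 = ((2 - 1/3*29 + (1/3)*3) - 38)**2 = ((2 - 29/3 + 1) - 38)**2 = (-20/3 - 38)**2 = (-134/3)**2 = 17956/9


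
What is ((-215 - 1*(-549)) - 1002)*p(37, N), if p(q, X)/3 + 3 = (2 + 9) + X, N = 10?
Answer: -36072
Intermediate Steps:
p(q, X) = 24 + 3*X (p(q, X) = -9 + 3*((2 + 9) + X) = -9 + 3*(11 + X) = -9 + (33 + 3*X) = 24 + 3*X)
((-215 - 1*(-549)) - 1002)*p(37, N) = ((-215 - 1*(-549)) - 1002)*(24 + 3*10) = ((-215 + 549) - 1002)*(24 + 30) = (334 - 1002)*54 = -668*54 = -36072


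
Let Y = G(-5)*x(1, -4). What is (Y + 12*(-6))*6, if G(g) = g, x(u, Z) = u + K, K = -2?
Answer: -402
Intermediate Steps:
x(u, Z) = -2 + u (x(u, Z) = u - 2 = -2 + u)
Y = 5 (Y = -5*(-2 + 1) = -5*(-1) = 5)
(Y + 12*(-6))*6 = (5 + 12*(-6))*6 = (5 - 72)*6 = -67*6 = -402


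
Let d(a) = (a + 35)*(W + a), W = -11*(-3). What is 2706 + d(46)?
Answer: 9105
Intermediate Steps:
W = 33
d(a) = (33 + a)*(35 + a) (d(a) = (a + 35)*(33 + a) = (35 + a)*(33 + a) = (33 + a)*(35 + a))
2706 + d(46) = 2706 + (1155 + 46² + 68*46) = 2706 + (1155 + 2116 + 3128) = 2706 + 6399 = 9105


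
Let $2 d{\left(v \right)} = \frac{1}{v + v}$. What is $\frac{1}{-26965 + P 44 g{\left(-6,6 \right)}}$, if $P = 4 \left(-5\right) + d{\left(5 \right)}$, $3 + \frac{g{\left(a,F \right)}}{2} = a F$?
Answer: $\frac{5}{207517} \approx 2.4094 \cdot 10^{-5}$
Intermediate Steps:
$d{\left(v \right)} = \frac{1}{4 v}$ ($d{\left(v \right)} = \frac{1}{2 \left(v + v\right)} = \frac{1}{2 \cdot 2 v} = \frac{\frac{1}{2} \frac{1}{v}}{2} = \frac{1}{4 v}$)
$g{\left(a,F \right)} = -6 + 2 F a$ ($g{\left(a,F \right)} = -6 + 2 a F = -6 + 2 F a$)
$P = - \frac{399}{20}$ ($P = 4 \left(-5\right) + \frac{1}{4 \cdot 5} = -20 + \frac{1}{4} \cdot \frac{1}{5} = -20 + \frac{1}{20} = - \frac{399}{20} \approx -19.95$)
$\frac{1}{-26965 + P 44 g{\left(-6,6 \right)}} = \frac{1}{-26965 + \left(- \frac{399}{20}\right) 44 \left(-6 + 2 \cdot 6 \left(-6\right)\right)} = \frac{1}{-26965 - \frac{4389 \left(-6 - 72\right)}{5}} = \frac{1}{-26965 - - \frac{342342}{5}} = \frac{1}{-26965 + \frac{342342}{5}} = \frac{1}{\frac{207517}{5}} = \frac{5}{207517}$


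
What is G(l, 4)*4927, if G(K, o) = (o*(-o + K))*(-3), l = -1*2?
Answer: 354744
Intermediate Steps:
l = -2
G(K, o) = -3*o*(K - o) (G(K, o) = (o*(K - o))*(-3) = -3*o*(K - o))
G(l, 4)*4927 = (3*4*(4 - 1*(-2)))*4927 = (3*4*(4 + 2))*4927 = (3*4*6)*4927 = 72*4927 = 354744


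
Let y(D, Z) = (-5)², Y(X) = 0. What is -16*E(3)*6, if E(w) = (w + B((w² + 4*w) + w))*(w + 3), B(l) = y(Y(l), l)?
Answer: -16128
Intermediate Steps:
y(D, Z) = 25
B(l) = 25
E(w) = (3 + w)*(25 + w) (E(w) = (w + 25)*(w + 3) = (25 + w)*(3 + w) = (3 + w)*(25 + w))
-16*E(3)*6 = -16*(75 + 3² + 28*3)*6 = -16*(75 + 9 + 84)*6 = -16*168*6 = -2688*6 = -16128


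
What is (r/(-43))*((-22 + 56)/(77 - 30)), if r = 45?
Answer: -1530/2021 ≈ -0.75705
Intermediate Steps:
(r/(-43))*((-22 + 56)/(77 - 30)) = (45/(-43))*((-22 + 56)/(77 - 30)) = (45*(-1/43))*(34/47) = -1530/(43*47) = -45/43*34/47 = -1530/2021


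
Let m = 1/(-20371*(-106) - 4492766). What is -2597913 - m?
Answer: -6062074110719/2333440 ≈ -2.5979e+6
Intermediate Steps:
m = -1/2333440 (m = 1/(2159326 - 4492766) = 1/(-2333440) = -1/2333440 ≈ -4.2855e-7)
-2597913 - m = -2597913 - 1*(-1/2333440) = -2597913 + 1/2333440 = -6062074110719/2333440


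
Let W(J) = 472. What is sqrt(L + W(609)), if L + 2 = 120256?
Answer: 3*sqrt(13414) ≈ 347.46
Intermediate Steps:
L = 120254 (L = -2 + 120256 = 120254)
sqrt(L + W(609)) = sqrt(120254 + 472) = sqrt(120726) = 3*sqrt(13414)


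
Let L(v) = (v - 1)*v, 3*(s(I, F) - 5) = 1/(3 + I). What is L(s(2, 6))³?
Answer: 99639211456/11390625 ≈ 8747.5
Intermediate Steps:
s(I, F) = 5 + 1/(3*(3 + I))
L(v) = v*(-1 + v) (L(v) = (-1 + v)*v = v*(-1 + v))
L(s(2, 6))³ = (((46 + 15*2)/(3*(3 + 2)))*(-1 + (46 + 15*2)/(3*(3 + 2))))³ = (((⅓)*(46 + 30)/5)*(-1 + (⅓)*(46 + 30)/5))³ = (((⅓)*(⅕)*76)*(-1 + (⅓)*(⅕)*76))³ = (76*(-1 + 76/15)/15)³ = ((76/15)*(61/15))³ = (4636/225)³ = 99639211456/11390625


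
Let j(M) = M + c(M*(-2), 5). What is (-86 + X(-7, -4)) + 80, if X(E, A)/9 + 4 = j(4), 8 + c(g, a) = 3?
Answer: -51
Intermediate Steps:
c(g, a) = -5 (c(g, a) = -8 + 3 = -5)
j(M) = -5 + M (j(M) = M - 5 = -5 + M)
X(E, A) = -45 (X(E, A) = -36 + 9*(-5 + 4) = -36 + 9*(-1) = -36 - 9 = -45)
(-86 + X(-7, -4)) + 80 = (-86 - 45) + 80 = -131 + 80 = -51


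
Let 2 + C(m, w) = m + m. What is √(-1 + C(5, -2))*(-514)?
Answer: -514*√7 ≈ -1359.9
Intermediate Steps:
C(m, w) = -2 + 2*m (C(m, w) = -2 + (m + m) = -2 + 2*m)
√(-1 + C(5, -2))*(-514) = √(-1 + (-2 + 2*5))*(-514) = √(-1 + (-2 + 10))*(-514) = √(-1 + 8)*(-514) = √7*(-514) = -514*√7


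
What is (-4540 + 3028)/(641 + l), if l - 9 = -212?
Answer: -252/73 ≈ -3.4521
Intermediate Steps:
l = -203 (l = 9 - 212 = -203)
(-4540 + 3028)/(641 + l) = (-4540 + 3028)/(641 - 203) = -1512/438 = -1512*1/438 = -252/73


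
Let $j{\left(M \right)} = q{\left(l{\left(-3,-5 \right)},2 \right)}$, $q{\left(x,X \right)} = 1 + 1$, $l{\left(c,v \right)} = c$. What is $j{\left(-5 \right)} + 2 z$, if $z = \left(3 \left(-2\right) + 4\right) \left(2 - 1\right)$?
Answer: $-2$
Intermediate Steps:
$z = -2$ ($z = \left(-6 + 4\right) 1 = \left(-2\right) 1 = -2$)
$q{\left(x,X \right)} = 2$
$j{\left(M \right)} = 2$
$j{\left(-5 \right)} + 2 z = 2 + 2 \left(-2\right) = 2 - 4 = -2$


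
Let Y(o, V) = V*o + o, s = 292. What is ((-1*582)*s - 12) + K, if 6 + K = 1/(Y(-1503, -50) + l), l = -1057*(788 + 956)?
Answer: -300792119083/1769761 ≈ -1.6996e+5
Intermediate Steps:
l = -1843408 (l = -1057*1744 = -1843408)
Y(o, V) = o + V*o
K = -10618567/1769761 (K = -6 + 1/(-1503*(1 - 50) - 1843408) = -6 + 1/(-1503*(-49) - 1843408) = -6 + 1/(73647 - 1843408) = -6 + 1/(-1769761) = -6 - 1/1769761 = -10618567/1769761 ≈ -6.0000)
((-1*582)*s - 12) + K = (-1*582*292 - 12) - 10618567/1769761 = (-582*292 - 12) - 10618567/1769761 = (-169944 - 12) - 10618567/1769761 = -169956 - 10618567/1769761 = -300792119083/1769761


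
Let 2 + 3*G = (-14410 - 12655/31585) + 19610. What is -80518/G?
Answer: -1525896618/32833235 ≈ -46.474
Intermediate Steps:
G = 32833235/18951 (G = -⅔ + ((-14410 - 12655/31585) + 19610)/3 = -⅔ + ((-14410 - 12655*1/31585) + 19610)/3 = -⅔ + ((-14410 - 2531/6317) + 19610)/3 = -⅔ + (-91030501/6317 + 19610)/3 = -⅔ + (⅓)*(32845869/6317) = -⅔ + 10948623/6317 = 32833235/18951 ≈ 1732.5)
-80518/G = -80518/32833235/18951 = -80518*18951/32833235 = -1525896618/32833235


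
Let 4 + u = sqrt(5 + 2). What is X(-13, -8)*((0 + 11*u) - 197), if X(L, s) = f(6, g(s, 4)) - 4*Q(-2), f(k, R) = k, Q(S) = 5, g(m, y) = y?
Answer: 3374 - 154*sqrt(7) ≈ 2966.6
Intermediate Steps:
u = -4 + sqrt(7) (u = -4 + sqrt(5 + 2) = -4 + sqrt(7) ≈ -1.3542)
X(L, s) = -14 (X(L, s) = 6 - 4*5 = 6 - 20 = -14)
X(-13, -8)*((0 + 11*u) - 197) = -14*((0 + 11*(-4 + sqrt(7))) - 197) = -14*((0 + (-44 + 11*sqrt(7))) - 197) = -14*((-44 + 11*sqrt(7)) - 197) = -14*(-241 + 11*sqrt(7)) = 3374 - 154*sqrt(7)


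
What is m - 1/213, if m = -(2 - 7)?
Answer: 1064/213 ≈ 4.9953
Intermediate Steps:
m = 5 (m = -1*(-5) = 5)
m - 1/213 = 5 - 1/213 = 1064/213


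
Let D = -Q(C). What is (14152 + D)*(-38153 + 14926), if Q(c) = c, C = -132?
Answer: -331774468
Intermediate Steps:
D = 132 (D = -1*(-132) = 132)
(14152 + D)*(-38153 + 14926) = (14152 + 132)*(-38153 + 14926) = 14284*(-23227) = -331774468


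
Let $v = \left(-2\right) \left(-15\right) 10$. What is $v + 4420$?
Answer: $4720$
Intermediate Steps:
$v = 300$ ($v = 30 \cdot 10 = 300$)
$v + 4420 = 300 + 4420 = 4720$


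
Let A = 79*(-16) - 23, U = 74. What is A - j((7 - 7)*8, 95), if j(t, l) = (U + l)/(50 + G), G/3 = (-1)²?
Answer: -68380/53 ≈ -1290.2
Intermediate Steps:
G = 3 (G = 3*(-1)² = 3*1 = 3)
j(t, l) = 74/53 + l/53 (j(t, l) = (74 + l)/(50 + 3) = (74 + l)/53 = (74 + l)*(1/53) = 74/53 + l/53)
A = -1287 (A = -1264 - 23 = -1287)
A - j((7 - 7)*8, 95) = -1287 - (74/53 + (1/53)*95) = -1287 - (74/53 + 95/53) = -1287 - 1*169/53 = -1287 - 169/53 = -68380/53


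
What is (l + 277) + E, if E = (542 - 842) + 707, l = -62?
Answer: 622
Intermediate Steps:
E = 407 (E = -300 + 707 = 407)
(l + 277) + E = (-62 + 277) + 407 = 215 + 407 = 622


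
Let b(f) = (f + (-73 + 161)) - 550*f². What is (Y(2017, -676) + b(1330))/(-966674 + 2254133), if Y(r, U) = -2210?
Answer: -972895792/1287459 ≈ -755.67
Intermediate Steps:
b(f) = 88 + f - 550*f² (b(f) = (f + 88) - 550*f² = (88 + f) - 550*f² = 88 + f - 550*f²)
(Y(2017, -676) + b(1330))/(-966674 + 2254133) = (-2210 + (88 + 1330 - 550*1330²))/(-966674 + 2254133) = (-2210 + (88 + 1330 - 550*1768900))/1287459 = (-2210 + (88 + 1330 - 972895000))*(1/1287459) = (-2210 - 972893582)*(1/1287459) = -972895792*1/1287459 = -972895792/1287459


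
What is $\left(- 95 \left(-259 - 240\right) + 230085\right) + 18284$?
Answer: $295774$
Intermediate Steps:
$\left(- 95 \left(-259 - 240\right) + 230085\right) + 18284 = \left(\left(-95\right) \left(-499\right) + 230085\right) + 18284 = \left(47405 + 230085\right) + 18284 = 277490 + 18284 = 295774$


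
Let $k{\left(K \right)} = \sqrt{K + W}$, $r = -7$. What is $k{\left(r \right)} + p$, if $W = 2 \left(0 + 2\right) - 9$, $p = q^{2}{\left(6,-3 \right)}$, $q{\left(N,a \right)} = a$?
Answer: $9 + 2 i \sqrt{3} \approx 9.0 + 3.4641 i$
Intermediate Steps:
$p = 9$ ($p = \left(-3\right)^{2} = 9$)
$W = -5$ ($W = 2 \cdot 2 - 9 = 4 - 9 = -5$)
$k{\left(K \right)} = \sqrt{-5 + K}$ ($k{\left(K \right)} = \sqrt{K - 5} = \sqrt{-5 + K}$)
$k{\left(r \right)} + p = \sqrt{-5 - 7} + 9 = \sqrt{-12} + 9 = 2 i \sqrt{3} + 9 = 9 + 2 i \sqrt{3}$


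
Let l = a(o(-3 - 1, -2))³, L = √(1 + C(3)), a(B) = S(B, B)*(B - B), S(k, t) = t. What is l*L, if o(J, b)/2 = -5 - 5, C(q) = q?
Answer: 0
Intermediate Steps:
o(J, b) = -20 (o(J, b) = 2*(-5 - 5) = 2*(-10) = -20)
a(B) = 0 (a(B) = B*(B - B) = B*0 = 0)
L = 2 (L = √(1 + 3) = √4 = 2)
l = 0 (l = 0³ = 0)
l*L = 0*2 = 0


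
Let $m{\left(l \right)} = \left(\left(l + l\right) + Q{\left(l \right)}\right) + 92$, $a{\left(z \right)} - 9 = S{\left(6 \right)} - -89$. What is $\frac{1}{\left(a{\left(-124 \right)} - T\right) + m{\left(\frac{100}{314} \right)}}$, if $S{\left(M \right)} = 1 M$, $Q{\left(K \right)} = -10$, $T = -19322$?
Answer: $\frac{157}{3062856} \approx 5.1259 \cdot 10^{-5}$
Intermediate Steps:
$S{\left(M \right)} = M$
$a{\left(z \right)} = 104$ ($a{\left(z \right)} = 9 + \left(6 - -89\right) = 9 + \left(6 + 89\right) = 9 + 95 = 104$)
$m{\left(l \right)} = 82 + 2 l$ ($m{\left(l \right)} = \left(\left(l + l\right) - 10\right) + 92 = \left(2 l - 10\right) + 92 = \left(-10 + 2 l\right) + 92 = 82 + 2 l$)
$\frac{1}{\left(a{\left(-124 \right)} - T\right) + m{\left(\frac{100}{314} \right)}} = \frac{1}{\left(104 - -19322\right) + \left(82 + 2 \cdot \frac{100}{314}\right)} = \frac{1}{\left(104 + 19322\right) + \left(82 + 2 \cdot 100 \cdot \frac{1}{314}\right)} = \frac{1}{19426 + \left(82 + 2 \cdot \frac{50}{157}\right)} = \frac{1}{19426 + \left(82 + \frac{100}{157}\right)} = \frac{1}{19426 + \frac{12974}{157}} = \frac{1}{\frac{3062856}{157}} = \frac{157}{3062856}$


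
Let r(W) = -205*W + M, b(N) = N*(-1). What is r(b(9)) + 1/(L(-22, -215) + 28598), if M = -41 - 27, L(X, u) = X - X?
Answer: 50818647/28598 ≈ 1777.0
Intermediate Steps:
L(X, u) = 0
b(N) = -N
M = -68
r(W) = -68 - 205*W (r(W) = -205*W - 68 = -68 - 205*W)
r(b(9)) + 1/(L(-22, -215) + 28598) = (-68 - (-205)*9) + 1/(0 + 28598) = (-68 - 205*(-9)) + 1/28598 = (-68 + 1845) + 1/28598 = 1777 + 1/28598 = 50818647/28598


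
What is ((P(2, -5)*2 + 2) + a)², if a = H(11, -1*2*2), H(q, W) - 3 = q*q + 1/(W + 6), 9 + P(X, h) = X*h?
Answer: 31329/4 ≈ 7832.3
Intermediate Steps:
P(X, h) = -9 + X*h
H(q, W) = 3 + q² + 1/(6 + W) (H(q, W) = 3 + (q*q + 1/(W + 6)) = 3 + (q² + 1/(6 + W)) = 3 + q² + 1/(6 + W))
a = 249/2 (a = (19 + 3*(-1*2*2) + 6*11² + (-1*2*2)*11²)/(6 - 1*2*2) = (19 + 3*(-2*2) + 6*121 - 2*2*121)/(6 - 2*2) = (19 + 3*(-4) + 726 - 4*121)/(6 - 4) = (19 - 12 + 726 - 484)/2 = (½)*249 = 249/2 ≈ 124.50)
((P(2, -5)*2 + 2) + a)² = (((-9 + 2*(-5))*2 + 2) + 249/2)² = (((-9 - 10)*2 + 2) + 249/2)² = ((-19*2 + 2) + 249/2)² = ((-38 + 2) + 249/2)² = (-36 + 249/2)² = (177/2)² = 31329/4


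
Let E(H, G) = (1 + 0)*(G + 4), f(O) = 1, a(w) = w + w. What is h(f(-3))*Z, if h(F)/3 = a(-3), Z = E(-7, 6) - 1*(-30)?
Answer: -720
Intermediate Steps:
a(w) = 2*w
E(H, G) = 4 + G (E(H, G) = 1*(4 + G) = 4 + G)
Z = 40 (Z = (4 + 6) - 1*(-30) = 10 + 30 = 40)
h(F) = -18 (h(F) = 3*(2*(-3)) = 3*(-6) = -18)
h(f(-3))*Z = -18*40 = -720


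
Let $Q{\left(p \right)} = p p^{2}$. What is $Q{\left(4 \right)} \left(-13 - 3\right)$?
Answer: $-1024$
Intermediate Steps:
$Q{\left(p \right)} = p^{3}$
$Q{\left(4 \right)} \left(-13 - 3\right) = 4^{3} \left(-13 - 3\right) = 64 \left(-16\right) = -1024$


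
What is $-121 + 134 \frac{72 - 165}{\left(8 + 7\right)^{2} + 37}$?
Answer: $- \frac{22082}{131} \approx -168.56$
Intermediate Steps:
$-121 + 134 \frac{72 - 165}{\left(8 + 7\right)^{2} + 37} = -121 + 134 \left(- \frac{93}{15^{2} + 37}\right) = -121 + 134 \left(- \frac{93}{225 + 37}\right) = -121 + 134 \left(- \frac{93}{262}\right) = -121 - \frac{6231}{131} = - \frac{22082}{131}$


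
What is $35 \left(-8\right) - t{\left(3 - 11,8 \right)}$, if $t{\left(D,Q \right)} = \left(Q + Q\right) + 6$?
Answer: $-302$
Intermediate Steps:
$t{\left(D,Q \right)} = 6 + 2 Q$ ($t{\left(D,Q \right)} = 2 Q + 6 = 6 + 2 Q$)
$35 \left(-8\right) - t{\left(3 - 11,8 \right)} = 35 \left(-8\right) - \left(6 + 2 \cdot 8\right) = -280 - \left(6 + 16\right) = -280 - 22 = -302$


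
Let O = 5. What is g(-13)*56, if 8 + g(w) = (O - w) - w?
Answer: 1288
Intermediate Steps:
g(w) = -3 - 2*w (g(w) = -8 + ((5 - w) - w) = -8 + (5 - 2*w) = -3 - 2*w)
g(-13)*56 = (-3 - 2*(-13))*56 = (-3 + 26)*56 = 23*56 = 1288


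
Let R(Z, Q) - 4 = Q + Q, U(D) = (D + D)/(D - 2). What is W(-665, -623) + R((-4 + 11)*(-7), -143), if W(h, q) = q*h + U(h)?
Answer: 276148001/667 ≈ 4.1402e+5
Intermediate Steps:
U(D) = 2*D/(-2 + D) (U(D) = (2*D)/(-2 + D) = 2*D/(-2 + D))
R(Z, Q) = 4 + 2*Q (R(Z, Q) = 4 + (Q + Q) = 4 + 2*Q)
W(h, q) = h*q + 2*h/(-2 + h) (W(h, q) = q*h + 2*h/(-2 + h) = h*q + 2*h/(-2 + h))
W(-665, -623) + R((-4 + 11)*(-7), -143) = -665*(2 - 623*(-2 - 665))/(-2 - 665) + (4 + 2*(-143)) = -665*(2 - 623*(-667))/(-667) + (4 - 286) = -665*(-1/667)*(2 + 415541) - 282 = -665*(-1/667)*415543 - 282 = 276336095/667 - 282 = 276148001/667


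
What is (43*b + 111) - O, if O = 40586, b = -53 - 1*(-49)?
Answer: -40647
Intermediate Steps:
b = -4 (b = -53 + 49 = -4)
(43*b + 111) - O = (43*(-4) + 111) - 1*40586 = (-172 + 111) - 40586 = -61 - 40586 = -40647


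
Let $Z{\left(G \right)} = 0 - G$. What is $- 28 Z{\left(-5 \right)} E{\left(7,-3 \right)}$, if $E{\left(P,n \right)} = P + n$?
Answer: $-560$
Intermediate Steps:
$Z{\left(G \right)} = - G$
$- 28 Z{\left(-5 \right)} E{\left(7,-3 \right)} = - 28 \left(\left(-1\right) \left(-5\right)\right) \left(7 - 3\right) = \left(-28\right) 5 \cdot 4 = \left(-140\right) 4 = -560$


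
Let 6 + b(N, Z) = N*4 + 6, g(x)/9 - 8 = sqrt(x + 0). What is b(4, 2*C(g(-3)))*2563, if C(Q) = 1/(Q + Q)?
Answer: 41008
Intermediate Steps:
g(x) = 72 + 9*sqrt(x) (g(x) = 72 + 9*sqrt(x + 0) = 72 + 9*sqrt(x))
C(Q) = 1/(2*Q)
b(N, Z) = 4*N (b(N, Z) = -6 + (N*4 + 6) = -6 + (4*N + 6) = -6 + (6 + 4*N) = 4*N)
b(4, 2*C(g(-3)))*2563 = (4*4)*2563 = 16*2563 = 41008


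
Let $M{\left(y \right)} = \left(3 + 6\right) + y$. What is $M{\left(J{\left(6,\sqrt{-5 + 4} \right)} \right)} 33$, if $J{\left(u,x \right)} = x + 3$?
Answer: $396 + 33 i \approx 396.0 + 33.0 i$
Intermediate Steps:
$J{\left(u,x \right)} = 3 + x$
$M{\left(y \right)} = 9 + y$
$M{\left(J{\left(6,\sqrt{-5 + 4} \right)} \right)} 33 = \left(9 + \left(3 + \sqrt{-5 + 4}\right)\right) 33 = \left(9 + \left(3 + \sqrt{-1}\right)\right) 33 = \left(9 + \left(3 + i\right)\right) 33 = \left(12 + i\right) 33 = 396 + 33 i$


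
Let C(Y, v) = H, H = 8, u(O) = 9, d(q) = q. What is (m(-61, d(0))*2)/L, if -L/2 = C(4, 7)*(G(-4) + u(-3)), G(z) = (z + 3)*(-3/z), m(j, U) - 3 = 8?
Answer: -⅙ ≈ -0.16667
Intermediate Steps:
m(j, U) = 11 (m(j, U) = 3 + 8 = 11)
C(Y, v) = 8
G(z) = -3*(3 + z)/z (G(z) = (3 + z)*(-3/z) = -3*(3 + z)/z)
L = -132 (L = -16*((-3 - 9/(-4)) + 9) = -16*((-3 - 9*(-¼)) + 9) = -16*((-3 + 9/4) + 9) = -16*(-¾ + 9) = -16*33/4 = -2*66 = -132)
(m(-61, d(0))*2)/L = (11*2)/(-132) = 22*(-1/132) = -⅙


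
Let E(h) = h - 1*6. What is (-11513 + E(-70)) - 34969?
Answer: -46558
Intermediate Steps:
E(h) = -6 + h (E(h) = h - 6 = -6 + h)
(-11513 + E(-70)) - 34969 = (-11513 + (-6 - 70)) - 34969 = (-11513 - 76) - 34969 = -11589 - 34969 = -46558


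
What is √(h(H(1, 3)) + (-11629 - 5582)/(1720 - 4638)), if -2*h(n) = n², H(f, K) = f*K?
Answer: 2*√744090/1459 ≈ 1.1825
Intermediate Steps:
H(f, K) = K*f
h(n) = -n²/2
√(h(H(1, 3)) + (-11629 - 5582)/(1720 - 4638)) = √(-(3*1)²/2 + (-11629 - 5582)/(1720 - 4638)) = √(-½*3² - 17211/(-2918)) = √(-½*9 - 17211*(-1/2918)) = √(-9/2 + 17211/2918) = √(2040/1459) = 2*√744090/1459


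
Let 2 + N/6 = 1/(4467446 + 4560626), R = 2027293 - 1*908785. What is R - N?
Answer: 5049039546717/4514036 ≈ 1.1185e+6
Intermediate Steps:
R = 1118508 (R = 2027293 - 908785 = 1118508)
N = -54168429/4514036 (N = -12 + 6/(4467446 + 4560626) = -12 + 6/9028072 = -12 + 6*(1/9028072) = -12 + 3/4514036 = -54168429/4514036 ≈ -12.000)
R - N = 1118508 - 1*(-54168429/4514036) = 1118508 + 54168429/4514036 = 5049039546717/4514036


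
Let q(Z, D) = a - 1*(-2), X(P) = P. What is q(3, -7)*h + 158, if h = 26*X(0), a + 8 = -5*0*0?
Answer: 158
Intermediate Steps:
a = -8 (a = -8 - 5*0*0 = -8 + 0*0 = -8 + 0 = -8)
q(Z, D) = -6 (q(Z, D) = -8 - 1*(-2) = -8 + 2 = -6)
h = 0 (h = 26*0 = 0)
q(3, -7)*h + 158 = -6*0 + 158 = 0 + 158 = 158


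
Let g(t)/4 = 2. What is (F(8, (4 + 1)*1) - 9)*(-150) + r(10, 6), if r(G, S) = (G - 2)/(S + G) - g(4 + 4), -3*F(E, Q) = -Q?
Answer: 2185/2 ≈ 1092.5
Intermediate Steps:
g(t) = 8 (g(t) = 4*2 = 8)
F(E, Q) = Q/3 (F(E, Q) = -(-1)*Q/3 = Q/3)
r(G, S) = -8 + (-2 + G)/(G + S) (r(G, S) = (G - 2)/(S + G) - 1*8 = (-2 + G)/(G + S) - 8 = -8 + (-2 + G)/(G + S))
(F(8, (4 + 1)*1) - 9)*(-150) + r(10, 6) = (((4 + 1)*1)/3 - 9)*(-150) + (-2 - 8*6 - 7*10)/(10 + 6) = ((5*1)/3 - 9)*(-150) + (-2 - 48 - 70)/16 = ((⅓)*5 - 9)*(-150) + (1/16)*(-120) = (5/3 - 9)*(-150) - 15/2 = -22/3*(-150) - 15/2 = 1100 - 15/2 = 2185/2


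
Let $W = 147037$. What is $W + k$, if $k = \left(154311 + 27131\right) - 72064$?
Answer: $256415$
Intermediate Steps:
$k = 109378$ ($k = 181442 - 72064 = 109378$)
$W + k = 147037 + 109378 = 256415$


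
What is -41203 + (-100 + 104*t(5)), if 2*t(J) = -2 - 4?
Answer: -41615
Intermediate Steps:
t(J) = -3 (t(J) = (-2 - 4)/2 = (½)*(-6) = -3)
-41203 + (-100 + 104*t(5)) = -41203 + (-100 + 104*(-3)) = -41203 + (-100 - 312) = -41203 - 412 = -41615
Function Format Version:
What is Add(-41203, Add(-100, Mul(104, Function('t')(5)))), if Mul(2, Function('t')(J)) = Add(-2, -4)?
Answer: -41615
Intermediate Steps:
Function('t')(J) = -3 (Function('t')(J) = Mul(Rational(1, 2), Add(-2, -4)) = Mul(Rational(1, 2), -6) = -3)
Add(-41203, Add(-100, Mul(104, Function('t')(5)))) = Add(-41203, Add(-100, Mul(104, -3))) = Add(-41203, Add(-100, -312)) = Add(-41203, -412) = -41615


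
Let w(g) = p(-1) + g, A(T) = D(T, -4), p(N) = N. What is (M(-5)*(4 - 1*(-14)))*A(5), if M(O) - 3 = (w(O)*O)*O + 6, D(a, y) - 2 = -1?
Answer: -2538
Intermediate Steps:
D(a, y) = 1 (D(a, y) = 2 - 1 = 1)
A(T) = 1
w(g) = -1 + g
M(O) = 9 + O**2*(-1 + O) (M(O) = 3 + (((-1 + O)*O)*O + 6) = 3 + ((O*(-1 + O))*O + 6) = 3 + (O**2*(-1 + O) + 6) = 3 + (6 + O**2*(-1 + O)) = 9 + O**2*(-1 + O))
(M(-5)*(4 - 1*(-14)))*A(5) = ((9 + (-5)**2*(-1 - 5))*(4 - 1*(-14)))*1 = ((9 + 25*(-6))*(4 + 14))*1 = ((9 - 150)*18)*1 = -141*18*1 = -2538*1 = -2538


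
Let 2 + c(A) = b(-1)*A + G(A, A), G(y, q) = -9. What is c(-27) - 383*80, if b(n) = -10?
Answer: -30381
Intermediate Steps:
c(A) = -11 - 10*A (c(A) = -2 + (-10*A - 9) = -2 + (-9 - 10*A) = -11 - 10*A)
c(-27) - 383*80 = (-11 - 10*(-27)) - 383*80 = (-11 + 270) - 1*30640 = 259 - 30640 = -30381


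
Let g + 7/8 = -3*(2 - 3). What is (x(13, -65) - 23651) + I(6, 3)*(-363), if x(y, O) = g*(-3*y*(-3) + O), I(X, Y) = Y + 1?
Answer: -49985/2 ≈ -24993.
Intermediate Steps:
I(X, Y) = 1 + Y
g = 17/8 (g = -7/8 - 3*(2 - 3) = -7/8 - 3*(-1) = -7/8 + 3 = 17/8 ≈ 2.1250)
x(y, O) = 17*O/8 + 153*y/8 (x(y, O) = 17*(-3*y*(-3) + O)/8 = 17*(9*y + O)/8 = 17*(O + 9*y)/8 = 17*O/8 + 153*y/8)
(x(13, -65) - 23651) + I(6, 3)*(-363) = (((17/8)*(-65) + (153/8)*13) - 23651) + (1 + 3)*(-363) = ((-1105/8 + 1989/8) - 23651) + 4*(-363) = (221/2 - 23651) - 1452 = -47081/2 - 1452 = -49985/2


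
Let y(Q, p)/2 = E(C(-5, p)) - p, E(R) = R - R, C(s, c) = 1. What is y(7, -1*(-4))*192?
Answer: -1536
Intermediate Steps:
E(R) = 0
y(Q, p) = -2*p (y(Q, p) = 2*(0 - p) = 2*(-p) = -2*p)
y(7, -1*(-4))*192 = -(-2)*(-4)*192 = -2*4*192 = -8*192 = -1536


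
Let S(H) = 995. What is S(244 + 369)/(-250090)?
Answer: -199/50018 ≈ -0.0039786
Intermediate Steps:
S(244 + 369)/(-250090) = 995/(-250090) = 995*(-1/250090) = -199/50018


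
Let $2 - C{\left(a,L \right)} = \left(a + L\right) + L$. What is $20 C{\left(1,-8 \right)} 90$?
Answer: $30600$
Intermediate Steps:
$C{\left(a,L \right)} = 2 - a - 2 L$ ($C{\left(a,L \right)} = 2 - \left(\left(a + L\right) + L\right) = 2 - \left(\left(L + a\right) + L\right) = 2 - \left(a + 2 L\right) = 2 - a - 2 L$)
$20 C{\left(1,-8 \right)} 90 = 20 \left(2 - 1 - -16\right) 90 = 20 \left(2 - 1 + 16\right) 90 = 20 \cdot 17 \cdot 90 = 340 \cdot 90 = 30600$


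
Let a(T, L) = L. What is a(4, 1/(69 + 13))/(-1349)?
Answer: -1/110618 ≈ -9.0401e-6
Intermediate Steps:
a(4, 1/(69 + 13))/(-1349) = 1/((69 + 13)*(-1349)) = -1/1349/82 = (1/82)*(-1/1349) = -1/110618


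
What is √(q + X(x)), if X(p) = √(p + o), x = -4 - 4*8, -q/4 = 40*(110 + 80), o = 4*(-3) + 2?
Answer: √(-30400 + I*√46) ≈ 0.019 + 174.36*I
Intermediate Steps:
o = -10 (o = -12 + 2 = -10)
q = -30400 (q = -160*(110 + 80) = -160*190 = -4*7600 = -30400)
x = -36 (x = -4 - 32 = -36)
X(p) = √(-10 + p) (X(p) = √(p - 10) = √(-10 + p))
√(q + X(x)) = √(-30400 + √(-10 - 36)) = √(-30400 + √(-46)) = √(-30400 + I*√46)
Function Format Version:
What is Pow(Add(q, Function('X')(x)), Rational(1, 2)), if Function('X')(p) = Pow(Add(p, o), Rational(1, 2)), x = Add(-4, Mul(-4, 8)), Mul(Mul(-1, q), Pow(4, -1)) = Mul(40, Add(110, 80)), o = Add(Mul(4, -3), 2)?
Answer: Pow(Add(-30400, Mul(I, Pow(46, Rational(1, 2)))), Rational(1, 2)) ≈ Add(0.019, Mul(174.36, I))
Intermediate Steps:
o = -10 (o = Add(-12, 2) = -10)
q = -30400 (q = Mul(-4, Mul(40, Add(110, 80))) = Mul(-4, Mul(40, 190)) = Mul(-4, 7600) = -30400)
x = -36 (x = Add(-4, -32) = -36)
Function('X')(p) = Pow(Add(-10, p), Rational(1, 2)) (Function('X')(p) = Pow(Add(p, -10), Rational(1, 2)) = Pow(Add(-10, p), Rational(1, 2)))
Pow(Add(q, Function('X')(x)), Rational(1, 2)) = Pow(Add(-30400, Pow(Add(-10, -36), Rational(1, 2))), Rational(1, 2)) = Pow(Add(-30400, Pow(-46, Rational(1, 2))), Rational(1, 2)) = Pow(Add(-30400, Mul(I, Pow(46, Rational(1, 2)))), Rational(1, 2))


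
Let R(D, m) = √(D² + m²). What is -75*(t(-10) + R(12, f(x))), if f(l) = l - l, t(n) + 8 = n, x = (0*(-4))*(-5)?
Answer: 450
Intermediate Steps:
x = 0 (x = 0*(-5) = 0)
t(n) = -8 + n
f(l) = 0
-75*(t(-10) + R(12, f(x))) = -75*((-8 - 10) + √(12² + 0²)) = -75*(-18 + √(144 + 0)) = -75*(-18 + √144) = -75*(-18 + 12) = -75*(-6) = 450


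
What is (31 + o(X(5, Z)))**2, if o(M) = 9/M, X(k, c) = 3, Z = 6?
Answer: 1156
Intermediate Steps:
(31 + o(X(5, Z)))**2 = (31 + 9/3)**2 = (31 + 9*(1/3))**2 = (31 + 3)**2 = 34**2 = 1156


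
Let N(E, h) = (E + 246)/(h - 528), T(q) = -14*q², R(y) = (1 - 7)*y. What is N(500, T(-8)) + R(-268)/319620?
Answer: -9839447/18964120 ≈ -0.51885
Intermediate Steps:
R(y) = -6*y
N(E, h) = (246 + E)/(-528 + h)
N(500, T(-8)) + R(-268)/319620 = (246 + 500)/(-528 - 14*(-8)²) - 6*(-268)/319620 = 746/(-528 - 14*64) + 1608*(1/319620) = 746/(-528 - 896) + 134/26635 = 746/(-1424) + 134/26635 = -1/1424*746 + 134/26635 = -373/712 + 134/26635 = -9839447/18964120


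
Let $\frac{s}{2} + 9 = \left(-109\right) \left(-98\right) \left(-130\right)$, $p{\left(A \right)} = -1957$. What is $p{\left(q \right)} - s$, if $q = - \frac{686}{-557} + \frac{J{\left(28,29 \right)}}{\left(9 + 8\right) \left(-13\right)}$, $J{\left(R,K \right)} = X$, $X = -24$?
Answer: $2775381$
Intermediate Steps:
$J{\left(R,K \right)} = -24$
$q = \frac{164974}{123097}$ ($q = - \frac{686}{-557} - \frac{24}{\left(9 + 8\right) \left(-13\right)} = \left(-686\right) \left(- \frac{1}{557}\right) - \frac{24}{17 \left(-13\right)} = \frac{686}{557} - \frac{24}{-221} = \frac{686}{557} - - \frac{24}{221} = \frac{686}{557} + \frac{24}{221} = \frac{164974}{123097} \approx 1.3402$)
$s = -2777338$ ($s = -18 + 2 \left(-109\right) \left(-98\right) \left(-130\right) = -18 + 2 \cdot 10682 \left(-130\right) = -18 + 2 \left(-1388660\right) = -18 - 2777320 = -2777338$)
$p{\left(q \right)} - s = -1957 - -2777338 = -1957 + 2777338 = 2775381$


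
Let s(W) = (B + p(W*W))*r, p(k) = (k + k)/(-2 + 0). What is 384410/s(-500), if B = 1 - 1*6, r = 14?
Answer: -38441/350007 ≈ -0.10983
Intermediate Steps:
p(k) = -k (p(k) = (2*k)/(-2) = (2*k)*(-½) = -k)
B = -5 (B = 1 - 6 = -5)
s(W) = -70 - 14*W² (s(W) = (-5 - W*W)*14 = (-5 - W²)*14 = -70 - 14*W²)
384410/s(-500) = 384410/(-70 - 14*(-500)²) = 384410/(-70 - 14*250000) = 384410/(-70 - 3500000) = 384410/(-3500070) = 384410*(-1/3500070) = -38441/350007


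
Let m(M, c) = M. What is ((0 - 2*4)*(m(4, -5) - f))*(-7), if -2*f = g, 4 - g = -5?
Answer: 476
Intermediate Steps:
g = 9 (g = 4 - 1*(-5) = 4 + 5 = 9)
f = -9/2 (f = -½*9 = -9/2 ≈ -4.5000)
((0 - 2*4)*(m(4, -5) - f))*(-7) = ((0 - 2*4)*(4 - 1*(-9/2)))*(-7) = ((0 - 8)*(4 + 9/2))*(-7) = -8*17/2*(-7) = -68*(-7) = 476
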